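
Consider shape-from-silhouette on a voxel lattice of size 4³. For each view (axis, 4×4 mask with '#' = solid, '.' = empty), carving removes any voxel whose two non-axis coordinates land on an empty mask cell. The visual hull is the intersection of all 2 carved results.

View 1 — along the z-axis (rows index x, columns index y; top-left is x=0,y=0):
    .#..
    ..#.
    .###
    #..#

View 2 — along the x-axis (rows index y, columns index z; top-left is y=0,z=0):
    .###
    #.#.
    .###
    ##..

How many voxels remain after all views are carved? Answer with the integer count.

17 voxels

initial block: 4^3 = 64
step 1: project along z, AND mask (7/16) → |grid| = 28
step 2: project along x, AND mask (10/16) → |grid| = 17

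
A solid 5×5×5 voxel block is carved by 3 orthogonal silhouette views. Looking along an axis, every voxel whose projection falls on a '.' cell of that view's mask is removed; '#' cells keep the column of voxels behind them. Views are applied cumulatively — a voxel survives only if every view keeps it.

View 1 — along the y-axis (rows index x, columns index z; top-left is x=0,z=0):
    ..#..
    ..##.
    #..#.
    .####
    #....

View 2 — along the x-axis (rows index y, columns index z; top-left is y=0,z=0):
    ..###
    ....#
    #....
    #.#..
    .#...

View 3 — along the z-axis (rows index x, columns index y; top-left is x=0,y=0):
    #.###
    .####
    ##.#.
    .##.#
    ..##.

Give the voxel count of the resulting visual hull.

voxel count = 9

before carving: 125 voxels (5×5×5)
V1 y: intersect with XZ mask (10 set) -- 50 left
V2 x: intersect with YZ mask (8 set) -- 16 left
V3 z: intersect with XY mask (16 set) -- 9 left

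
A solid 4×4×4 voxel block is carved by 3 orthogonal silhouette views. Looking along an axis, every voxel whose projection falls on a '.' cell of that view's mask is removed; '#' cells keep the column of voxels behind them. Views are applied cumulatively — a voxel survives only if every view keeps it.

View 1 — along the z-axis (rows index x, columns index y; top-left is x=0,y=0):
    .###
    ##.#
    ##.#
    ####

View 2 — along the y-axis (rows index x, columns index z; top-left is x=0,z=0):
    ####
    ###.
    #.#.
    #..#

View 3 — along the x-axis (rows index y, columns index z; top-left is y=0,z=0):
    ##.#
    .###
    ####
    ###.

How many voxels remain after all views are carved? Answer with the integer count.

voxel count = 27

full grid |V| = 64
after view 1 [z-axis, 13 of 16 cells solid] → remaining = 52
after view 2 [y-axis, 11 of 16 cells solid] → remaining = 35
after view 3 [x-axis, 13 of 16 cells solid] → remaining = 27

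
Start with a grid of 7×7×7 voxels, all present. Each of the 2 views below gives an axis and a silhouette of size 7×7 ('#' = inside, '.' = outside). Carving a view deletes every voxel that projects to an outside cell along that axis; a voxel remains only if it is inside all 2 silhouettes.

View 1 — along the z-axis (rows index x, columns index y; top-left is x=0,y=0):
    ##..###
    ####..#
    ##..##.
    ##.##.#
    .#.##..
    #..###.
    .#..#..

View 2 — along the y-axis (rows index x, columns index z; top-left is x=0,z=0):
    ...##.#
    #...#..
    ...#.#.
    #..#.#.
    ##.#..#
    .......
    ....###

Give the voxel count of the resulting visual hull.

full grid |V| = 343
[1] z-view keeps 28 columns → grid now 196
[2] y-view keeps 17 columns → grid now 66

|visual hull| = 66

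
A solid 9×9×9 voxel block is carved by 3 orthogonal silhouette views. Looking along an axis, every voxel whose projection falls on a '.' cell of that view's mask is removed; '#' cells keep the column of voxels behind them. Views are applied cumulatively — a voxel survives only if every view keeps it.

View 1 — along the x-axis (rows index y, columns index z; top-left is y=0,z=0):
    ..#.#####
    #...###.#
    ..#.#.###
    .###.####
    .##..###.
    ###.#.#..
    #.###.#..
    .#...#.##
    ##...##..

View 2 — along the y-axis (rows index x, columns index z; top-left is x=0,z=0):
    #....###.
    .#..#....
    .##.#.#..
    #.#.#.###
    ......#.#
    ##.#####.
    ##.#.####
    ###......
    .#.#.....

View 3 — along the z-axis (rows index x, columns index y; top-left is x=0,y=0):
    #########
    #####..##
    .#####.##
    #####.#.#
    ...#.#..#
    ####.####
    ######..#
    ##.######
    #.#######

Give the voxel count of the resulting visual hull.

remaining voxels: 159

initial block: 9^3 = 729
  1. axis=0 (YZ plane), |mask|=46  ⇒  voxels=414
  2. axis=1 (XZ plane), |mask|=37  ⇒  voxels=195
  3. axis=2 (XY plane), |mask|=64  ⇒  voxels=159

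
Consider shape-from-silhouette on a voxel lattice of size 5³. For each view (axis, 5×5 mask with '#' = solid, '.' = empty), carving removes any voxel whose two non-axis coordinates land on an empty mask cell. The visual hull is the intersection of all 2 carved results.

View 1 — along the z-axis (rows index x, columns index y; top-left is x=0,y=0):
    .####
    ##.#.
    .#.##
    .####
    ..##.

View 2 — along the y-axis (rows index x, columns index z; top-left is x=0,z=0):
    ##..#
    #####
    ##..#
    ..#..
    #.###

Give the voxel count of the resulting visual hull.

voxel count = 48

initial block: 5^3 = 125
carve view 1 (along z, XY-mask fill 16/25): 80 voxels remain
carve view 2 (along y, XZ-mask fill 16/25): 48 voxels remain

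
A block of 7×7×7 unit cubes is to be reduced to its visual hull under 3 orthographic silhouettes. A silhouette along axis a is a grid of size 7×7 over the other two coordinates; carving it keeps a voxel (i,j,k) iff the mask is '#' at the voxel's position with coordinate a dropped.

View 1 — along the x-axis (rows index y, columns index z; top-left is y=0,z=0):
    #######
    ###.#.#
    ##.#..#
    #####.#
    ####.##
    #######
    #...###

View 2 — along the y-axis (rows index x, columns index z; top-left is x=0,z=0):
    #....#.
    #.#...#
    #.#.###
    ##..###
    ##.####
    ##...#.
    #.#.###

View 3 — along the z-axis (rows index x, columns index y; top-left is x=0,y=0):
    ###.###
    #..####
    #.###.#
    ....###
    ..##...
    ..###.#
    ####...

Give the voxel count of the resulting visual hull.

|visual hull| = 89

before carving: 343 voxels (7×7×7)
after view 1 [x-axis, 39 of 49 cells solid] → remaining = 273
after view 2 [y-axis, 29 of 49 cells solid] → remaining = 166
after view 3 [z-axis, 29 of 49 cells solid] → remaining = 89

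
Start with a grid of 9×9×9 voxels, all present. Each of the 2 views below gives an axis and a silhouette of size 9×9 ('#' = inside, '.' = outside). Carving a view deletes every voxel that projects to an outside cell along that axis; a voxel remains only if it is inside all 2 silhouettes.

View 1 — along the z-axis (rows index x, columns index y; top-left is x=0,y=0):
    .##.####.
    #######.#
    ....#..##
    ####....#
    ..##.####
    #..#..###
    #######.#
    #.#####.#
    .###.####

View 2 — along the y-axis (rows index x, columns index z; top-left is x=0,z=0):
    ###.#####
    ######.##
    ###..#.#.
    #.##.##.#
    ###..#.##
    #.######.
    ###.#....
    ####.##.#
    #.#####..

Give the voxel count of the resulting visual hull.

full grid |V| = 729
[1] z-view keeps 55 columns → grid now 495
[2] y-view keeps 57 columns → grid now 351

voxel count = 351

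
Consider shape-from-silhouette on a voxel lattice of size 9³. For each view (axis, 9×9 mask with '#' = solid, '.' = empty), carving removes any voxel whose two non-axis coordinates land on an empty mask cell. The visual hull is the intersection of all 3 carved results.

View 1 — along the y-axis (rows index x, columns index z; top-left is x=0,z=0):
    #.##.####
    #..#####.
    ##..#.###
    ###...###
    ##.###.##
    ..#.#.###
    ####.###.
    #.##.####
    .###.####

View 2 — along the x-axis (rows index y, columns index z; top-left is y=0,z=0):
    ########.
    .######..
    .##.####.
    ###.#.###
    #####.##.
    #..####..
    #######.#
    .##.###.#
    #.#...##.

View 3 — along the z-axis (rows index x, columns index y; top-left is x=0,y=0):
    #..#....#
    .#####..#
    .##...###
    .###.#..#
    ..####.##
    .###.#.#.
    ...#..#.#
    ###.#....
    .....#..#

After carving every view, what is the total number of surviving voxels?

start: 9×9×9 = 729 voxels
carve view 1 (along y, XZ-mask fill 58/81): 522 voxels remain
carve view 2 (along x, YZ-mask fill 57/81): 361 voxels remain
carve view 3 (along z, XY-mask fill 39/81): 160 voxels remain

voxel count = 160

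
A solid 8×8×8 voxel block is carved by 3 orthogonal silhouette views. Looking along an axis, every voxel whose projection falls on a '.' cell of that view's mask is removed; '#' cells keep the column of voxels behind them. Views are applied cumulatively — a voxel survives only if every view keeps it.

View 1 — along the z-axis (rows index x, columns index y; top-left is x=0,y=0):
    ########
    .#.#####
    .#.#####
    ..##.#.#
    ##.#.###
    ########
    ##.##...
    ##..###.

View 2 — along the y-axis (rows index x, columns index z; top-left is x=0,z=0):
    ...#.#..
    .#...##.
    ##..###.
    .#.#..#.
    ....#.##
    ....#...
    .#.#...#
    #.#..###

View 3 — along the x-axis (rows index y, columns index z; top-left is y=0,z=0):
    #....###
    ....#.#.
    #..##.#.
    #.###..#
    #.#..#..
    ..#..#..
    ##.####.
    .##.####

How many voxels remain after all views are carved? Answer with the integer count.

voxel count = 70

initial block: 8^3 = 512
V1 z: intersect with XY mask (47 set) -- 376 left
V2 y: intersect with XZ mask (25 set) -- 139 left
V3 x: intersect with YZ mask (32 set) -- 70 left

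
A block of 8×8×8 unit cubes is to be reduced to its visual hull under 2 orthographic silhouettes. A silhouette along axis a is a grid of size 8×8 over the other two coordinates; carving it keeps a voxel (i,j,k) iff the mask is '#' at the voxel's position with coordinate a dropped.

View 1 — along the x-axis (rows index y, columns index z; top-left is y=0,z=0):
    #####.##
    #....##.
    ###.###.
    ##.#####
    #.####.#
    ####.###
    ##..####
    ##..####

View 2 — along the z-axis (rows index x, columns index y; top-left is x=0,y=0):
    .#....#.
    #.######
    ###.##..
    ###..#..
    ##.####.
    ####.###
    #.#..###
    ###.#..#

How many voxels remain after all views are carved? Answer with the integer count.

voxel count = 244

full grid |V| = 512
  1. axis=0 (YZ plane), |mask|=48  ⇒  voxels=384
  2. axis=2 (XY plane), |mask|=41  ⇒  voxels=244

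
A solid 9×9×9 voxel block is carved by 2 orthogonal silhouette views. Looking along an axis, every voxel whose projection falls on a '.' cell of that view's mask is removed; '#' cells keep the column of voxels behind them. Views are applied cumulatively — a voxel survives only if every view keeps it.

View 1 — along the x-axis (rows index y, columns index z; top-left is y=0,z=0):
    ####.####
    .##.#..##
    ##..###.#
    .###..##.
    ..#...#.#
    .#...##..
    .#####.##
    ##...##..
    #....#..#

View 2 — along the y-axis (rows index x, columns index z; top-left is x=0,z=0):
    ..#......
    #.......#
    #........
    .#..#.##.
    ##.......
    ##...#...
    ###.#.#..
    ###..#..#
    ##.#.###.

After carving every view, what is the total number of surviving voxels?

remaining voxels: 150

start: 9×9×9 = 729 voxels
V1 x: intersect with YZ mask (44 set) -- 396 left
V2 y: intersect with XZ mask (29 set) -- 150 left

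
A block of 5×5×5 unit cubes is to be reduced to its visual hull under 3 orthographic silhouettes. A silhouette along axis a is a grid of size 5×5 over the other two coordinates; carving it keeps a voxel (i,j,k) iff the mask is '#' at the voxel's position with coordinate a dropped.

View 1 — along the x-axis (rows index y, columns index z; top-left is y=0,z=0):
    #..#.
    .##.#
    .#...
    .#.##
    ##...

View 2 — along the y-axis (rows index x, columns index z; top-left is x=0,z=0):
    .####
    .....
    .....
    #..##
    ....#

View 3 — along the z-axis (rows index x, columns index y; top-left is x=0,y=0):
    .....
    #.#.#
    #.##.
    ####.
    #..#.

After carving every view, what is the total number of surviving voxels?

full grid |V| = 125
step 1: project along x, AND mask (11/25) → |grid| = 55
step 2: project along y, AND mask (8/25) → |grid| = 17
step 3: project along z, AND mask (12/25) → |grid| = 6

voxel count = 6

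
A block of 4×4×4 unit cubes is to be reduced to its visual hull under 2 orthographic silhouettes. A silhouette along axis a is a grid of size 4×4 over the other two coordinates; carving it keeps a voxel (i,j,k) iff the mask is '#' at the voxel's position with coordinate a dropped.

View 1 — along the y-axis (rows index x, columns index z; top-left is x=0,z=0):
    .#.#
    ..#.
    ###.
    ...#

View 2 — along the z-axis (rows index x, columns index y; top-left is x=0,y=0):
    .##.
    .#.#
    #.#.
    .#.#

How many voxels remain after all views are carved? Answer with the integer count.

full grid |V| = 64
after view 1 [y-axis, 7 of 16 cells solid] → remaining = 28
after view 2 [z-axis, 8 of 16 cells solid] → remaining = 14

14 voxels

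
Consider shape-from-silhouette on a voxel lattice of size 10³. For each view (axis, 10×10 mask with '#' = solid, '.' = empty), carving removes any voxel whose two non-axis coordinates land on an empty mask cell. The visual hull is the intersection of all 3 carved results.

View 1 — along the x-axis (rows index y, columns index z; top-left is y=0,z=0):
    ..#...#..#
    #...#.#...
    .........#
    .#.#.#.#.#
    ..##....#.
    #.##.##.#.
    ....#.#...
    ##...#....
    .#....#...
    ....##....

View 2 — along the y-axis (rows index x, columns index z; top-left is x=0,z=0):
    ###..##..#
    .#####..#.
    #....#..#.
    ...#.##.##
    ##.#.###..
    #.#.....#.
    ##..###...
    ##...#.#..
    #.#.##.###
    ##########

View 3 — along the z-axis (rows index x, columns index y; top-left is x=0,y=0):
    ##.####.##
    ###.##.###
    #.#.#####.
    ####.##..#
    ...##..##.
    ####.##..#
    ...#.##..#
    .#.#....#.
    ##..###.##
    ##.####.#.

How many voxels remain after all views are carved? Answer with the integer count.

full grid |V| = 1000
step 1: project along x, AND mask (30/100) → |grid| = 300
step 2: project along y, AND mask (55/100) → |grid| = 170
step 3: project along z, AND mask (62/100) → |grid| = 116

remaining voxels: 116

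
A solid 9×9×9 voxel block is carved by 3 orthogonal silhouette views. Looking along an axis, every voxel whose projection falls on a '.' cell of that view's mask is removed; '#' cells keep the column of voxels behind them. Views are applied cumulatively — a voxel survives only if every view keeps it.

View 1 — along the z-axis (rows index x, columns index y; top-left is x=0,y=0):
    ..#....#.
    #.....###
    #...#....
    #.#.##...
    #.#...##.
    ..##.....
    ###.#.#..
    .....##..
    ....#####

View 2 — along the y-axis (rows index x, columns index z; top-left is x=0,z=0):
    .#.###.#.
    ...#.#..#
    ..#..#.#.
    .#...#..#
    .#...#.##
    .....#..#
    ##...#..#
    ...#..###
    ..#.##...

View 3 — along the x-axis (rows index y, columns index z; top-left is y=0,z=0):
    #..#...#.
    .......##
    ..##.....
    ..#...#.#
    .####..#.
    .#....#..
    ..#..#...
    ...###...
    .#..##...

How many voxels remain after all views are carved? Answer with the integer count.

31 voxels

full grid |V| = 729
V1 z: intersect with XY mask (30 set) -- 270 left
V2 y: intersect with XZ mask (31 set) -- 103 left
V3 x: intersect with YZ mask (25 set) -- 31 left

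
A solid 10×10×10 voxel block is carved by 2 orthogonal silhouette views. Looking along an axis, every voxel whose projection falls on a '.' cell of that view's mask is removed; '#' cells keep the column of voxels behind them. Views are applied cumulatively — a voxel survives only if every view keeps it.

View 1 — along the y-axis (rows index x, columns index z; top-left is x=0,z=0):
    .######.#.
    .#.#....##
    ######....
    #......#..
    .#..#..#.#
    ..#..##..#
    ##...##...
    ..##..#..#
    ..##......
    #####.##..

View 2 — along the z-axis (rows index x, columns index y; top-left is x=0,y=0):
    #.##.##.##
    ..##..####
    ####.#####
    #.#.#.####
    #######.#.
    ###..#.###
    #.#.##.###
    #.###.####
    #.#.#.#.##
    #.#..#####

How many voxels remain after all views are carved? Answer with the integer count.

voxel count = 322

before carving: 1000 voxels (10×10×10)
after view 1 [y-axis, 44 of 100 cells solid] → remaining = 440
after view 2 [z-axis, 72 of 100 cells solid] → remaining = 322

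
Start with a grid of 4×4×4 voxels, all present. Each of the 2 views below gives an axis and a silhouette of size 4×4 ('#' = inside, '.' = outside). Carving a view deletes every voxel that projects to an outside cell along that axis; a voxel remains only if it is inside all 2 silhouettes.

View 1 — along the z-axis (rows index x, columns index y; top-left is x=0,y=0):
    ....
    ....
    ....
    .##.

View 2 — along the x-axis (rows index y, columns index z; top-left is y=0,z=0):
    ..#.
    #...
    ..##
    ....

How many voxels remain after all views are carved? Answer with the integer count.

remaining voxels: 3

start: 4×4×4 = 64 voxels
  1. axis=2 (XY plane), |mask|=2  ⇒  voxels=8
  2. axis=0 (YZ plane), |mask|=4  ⇒  voxels=3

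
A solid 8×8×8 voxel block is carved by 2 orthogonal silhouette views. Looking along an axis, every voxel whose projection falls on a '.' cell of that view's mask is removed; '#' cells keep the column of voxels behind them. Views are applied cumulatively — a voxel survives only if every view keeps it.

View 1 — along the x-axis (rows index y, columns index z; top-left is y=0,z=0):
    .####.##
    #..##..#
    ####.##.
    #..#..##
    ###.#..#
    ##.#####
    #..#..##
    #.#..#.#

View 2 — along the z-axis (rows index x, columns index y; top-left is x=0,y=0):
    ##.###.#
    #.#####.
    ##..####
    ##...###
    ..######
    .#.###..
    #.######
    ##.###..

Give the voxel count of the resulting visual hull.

start: 8×8×8 = 512 voxels
V1 x: intersect with YZ mask (40 set) -- 320 left
V2 z: intersect with XY mask (45 set) -- 229 left

229 voxels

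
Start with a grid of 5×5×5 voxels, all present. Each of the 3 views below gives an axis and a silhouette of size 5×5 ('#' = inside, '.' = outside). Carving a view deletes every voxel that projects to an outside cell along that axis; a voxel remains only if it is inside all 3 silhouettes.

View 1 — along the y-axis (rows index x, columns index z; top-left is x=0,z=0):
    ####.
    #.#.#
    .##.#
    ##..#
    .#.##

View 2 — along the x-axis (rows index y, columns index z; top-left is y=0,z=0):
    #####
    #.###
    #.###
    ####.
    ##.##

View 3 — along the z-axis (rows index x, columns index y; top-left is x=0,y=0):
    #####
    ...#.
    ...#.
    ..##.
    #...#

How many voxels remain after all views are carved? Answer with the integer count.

|visual hull| = 31

before carving: 125 voxels (5×5×5)
V1 y: intersect with XZ mask (16 set) -- 80 left
V2 x: intersect with YZ mask (21 set) -- 65 left
V3 z: intersect with XY mask (11 set) -- 31 left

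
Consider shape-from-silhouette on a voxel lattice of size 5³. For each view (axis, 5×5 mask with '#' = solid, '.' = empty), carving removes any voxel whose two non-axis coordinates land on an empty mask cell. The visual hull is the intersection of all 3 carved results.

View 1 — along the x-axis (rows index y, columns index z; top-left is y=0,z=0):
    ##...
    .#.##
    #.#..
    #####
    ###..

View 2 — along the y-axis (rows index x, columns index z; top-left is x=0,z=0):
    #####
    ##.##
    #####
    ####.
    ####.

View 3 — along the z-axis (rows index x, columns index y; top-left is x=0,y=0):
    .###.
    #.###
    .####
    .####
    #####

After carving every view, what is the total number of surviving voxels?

|visual hull| = 56

start: 5×5×5 = 125 voxels
carve view 1 (along x, YZ-mask fill 15/25): 75 voxels remain
carve view 2 (along y, XZ-mask fill 22/25): 68 voxels remain
carve view 3 (along z, XY-mask fill 20/25): 56 voxels remain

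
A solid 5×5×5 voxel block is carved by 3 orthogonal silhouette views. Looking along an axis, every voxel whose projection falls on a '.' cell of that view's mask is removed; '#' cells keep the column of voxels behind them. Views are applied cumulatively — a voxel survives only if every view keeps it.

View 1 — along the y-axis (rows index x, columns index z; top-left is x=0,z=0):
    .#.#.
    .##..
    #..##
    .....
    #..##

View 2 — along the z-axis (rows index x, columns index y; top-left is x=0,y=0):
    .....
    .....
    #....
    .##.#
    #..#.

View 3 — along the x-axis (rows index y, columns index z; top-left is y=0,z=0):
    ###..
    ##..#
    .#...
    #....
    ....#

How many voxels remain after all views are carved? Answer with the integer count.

initial block: 5^3 = 125
[1] y-view keeps 10 columns → grid now 50
[2] z-view keeps 6 columns → grid now 9
[3] x-view keeps 9 columns → grid now 3

3 voxels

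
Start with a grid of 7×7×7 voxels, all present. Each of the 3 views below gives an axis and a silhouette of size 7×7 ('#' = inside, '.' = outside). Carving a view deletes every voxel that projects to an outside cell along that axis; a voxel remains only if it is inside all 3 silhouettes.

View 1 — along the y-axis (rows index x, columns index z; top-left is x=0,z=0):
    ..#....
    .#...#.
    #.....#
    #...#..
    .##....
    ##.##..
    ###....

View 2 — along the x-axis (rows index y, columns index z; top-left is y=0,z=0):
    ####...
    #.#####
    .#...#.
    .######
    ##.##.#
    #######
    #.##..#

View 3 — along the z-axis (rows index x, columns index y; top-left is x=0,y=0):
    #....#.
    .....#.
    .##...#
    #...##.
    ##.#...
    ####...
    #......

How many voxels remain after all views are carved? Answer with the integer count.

initial block: 7^3 = 343
V1 y: intersect with XZ mask (16 set) -- 112 left
V2 x: intersect with YZ mask (34 set) -- 78 left
V3 z: intersect with XY mask (17 set) -- 31 left

|visual hull| = 31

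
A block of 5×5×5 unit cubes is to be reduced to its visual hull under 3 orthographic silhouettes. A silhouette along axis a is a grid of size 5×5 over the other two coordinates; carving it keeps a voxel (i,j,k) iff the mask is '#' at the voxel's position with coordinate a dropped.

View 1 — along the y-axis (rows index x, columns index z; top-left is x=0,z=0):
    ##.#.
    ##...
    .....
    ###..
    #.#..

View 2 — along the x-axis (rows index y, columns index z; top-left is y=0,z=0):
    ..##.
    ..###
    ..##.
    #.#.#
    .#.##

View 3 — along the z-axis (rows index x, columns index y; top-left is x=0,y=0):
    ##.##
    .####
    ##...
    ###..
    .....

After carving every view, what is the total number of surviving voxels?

before carving: 125 voxels (5×5×5)
after view 1 [y-axis, 10 of 25 cells solid] → remaining = 50
after view 2 [x-axis, 13 of 25 cells solid] → remaining = 19
after view 3 [z-axis, 13 of 25 cells solid] → remaining = 10

voxel count = 10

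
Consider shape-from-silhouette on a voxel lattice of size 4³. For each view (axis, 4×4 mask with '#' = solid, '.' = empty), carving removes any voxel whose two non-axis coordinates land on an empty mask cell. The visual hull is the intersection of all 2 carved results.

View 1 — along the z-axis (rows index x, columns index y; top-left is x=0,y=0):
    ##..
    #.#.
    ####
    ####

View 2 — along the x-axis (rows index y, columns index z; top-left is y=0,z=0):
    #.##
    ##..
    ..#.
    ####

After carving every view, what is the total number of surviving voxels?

start: 4×4×4 = 64 voxels
[1] z-view keeps 12 columns → grid now 48
[2] x-view keeps 10 columns → grid now 29

|visual hull| = 29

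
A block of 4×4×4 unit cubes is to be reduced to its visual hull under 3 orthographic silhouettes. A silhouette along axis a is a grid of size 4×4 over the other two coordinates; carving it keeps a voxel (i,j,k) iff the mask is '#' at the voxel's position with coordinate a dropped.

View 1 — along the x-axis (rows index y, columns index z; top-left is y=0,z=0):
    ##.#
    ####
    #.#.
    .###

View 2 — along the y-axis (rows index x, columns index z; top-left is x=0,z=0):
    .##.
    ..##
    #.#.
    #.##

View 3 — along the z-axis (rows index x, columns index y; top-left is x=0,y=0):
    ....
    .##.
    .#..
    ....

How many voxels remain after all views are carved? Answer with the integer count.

start: 4×4×4 = 64 voxels
  1. axis=0 (YZ plane), |mask|=12  ⇒  voxels=48
  2. axis=1 (XZ plane), |mask|=9  ⇒  voxels=27
  3. axis=2 (XY plane), |mask|=3  ⇒  voxels=5

5 voxels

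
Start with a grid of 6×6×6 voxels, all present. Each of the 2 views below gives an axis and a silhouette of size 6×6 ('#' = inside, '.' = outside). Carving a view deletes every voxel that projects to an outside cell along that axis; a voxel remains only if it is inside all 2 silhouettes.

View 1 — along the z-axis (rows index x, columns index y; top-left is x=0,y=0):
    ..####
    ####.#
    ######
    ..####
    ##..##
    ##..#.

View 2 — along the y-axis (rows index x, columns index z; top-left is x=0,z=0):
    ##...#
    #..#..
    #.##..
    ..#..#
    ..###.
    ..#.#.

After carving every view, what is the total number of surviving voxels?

remaining voxels: 66

start: 6×6×6 = 216 voxels
  1. axis=2 (XY plane), |mask|=26  ⇒  voxels=156
  2. axis=1 (XZ plane), |mask|=15  ⇒  voxels=66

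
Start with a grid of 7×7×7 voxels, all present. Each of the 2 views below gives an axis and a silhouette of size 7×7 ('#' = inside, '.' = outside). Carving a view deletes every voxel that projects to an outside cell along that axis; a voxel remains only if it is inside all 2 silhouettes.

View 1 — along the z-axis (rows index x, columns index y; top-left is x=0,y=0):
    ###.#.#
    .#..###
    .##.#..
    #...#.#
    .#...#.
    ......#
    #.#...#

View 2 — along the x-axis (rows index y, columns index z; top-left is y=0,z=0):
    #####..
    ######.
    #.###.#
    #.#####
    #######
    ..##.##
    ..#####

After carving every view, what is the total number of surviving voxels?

start: 7×7×7 = 343 voxels
[1] z-view keeps 21 columns → grid now 147
[2] x-view keeps 38 columns → grid now 115

115 voxels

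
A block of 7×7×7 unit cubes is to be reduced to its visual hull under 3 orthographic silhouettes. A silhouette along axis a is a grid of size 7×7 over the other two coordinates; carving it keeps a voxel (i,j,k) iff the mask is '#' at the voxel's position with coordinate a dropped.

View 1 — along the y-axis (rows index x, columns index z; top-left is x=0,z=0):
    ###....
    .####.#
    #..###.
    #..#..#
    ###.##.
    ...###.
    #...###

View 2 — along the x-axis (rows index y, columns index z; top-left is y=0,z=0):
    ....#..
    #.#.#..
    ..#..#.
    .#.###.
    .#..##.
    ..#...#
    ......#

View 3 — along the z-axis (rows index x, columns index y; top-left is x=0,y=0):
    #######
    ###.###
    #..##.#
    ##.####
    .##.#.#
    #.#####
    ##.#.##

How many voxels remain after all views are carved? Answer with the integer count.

47 voxels

before carving: 343 voxels (7×7×7)
after view 1 [y-axis, 27 of 49 cells solid] → remaining = 189
after view 2 [x-axis, 16 of 49 cells solid] → remaining = 62
after view 3 [z-axis, 38 of 49 cells solid] → remaining = 47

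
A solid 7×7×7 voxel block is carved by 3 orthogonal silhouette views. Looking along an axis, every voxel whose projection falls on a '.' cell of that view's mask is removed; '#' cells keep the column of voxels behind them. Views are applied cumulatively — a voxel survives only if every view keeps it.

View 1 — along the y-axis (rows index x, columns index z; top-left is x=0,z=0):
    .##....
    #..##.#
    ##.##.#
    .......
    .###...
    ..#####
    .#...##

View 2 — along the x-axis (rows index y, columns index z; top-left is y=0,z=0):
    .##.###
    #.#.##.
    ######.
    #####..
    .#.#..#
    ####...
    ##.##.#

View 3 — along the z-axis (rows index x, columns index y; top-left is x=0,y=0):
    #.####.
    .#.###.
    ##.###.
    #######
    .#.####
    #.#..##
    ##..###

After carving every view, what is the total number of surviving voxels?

start: 7×7×7 = 343 voxels
  1. axis=1 (XZ plane), |mask|=22  ⇒  voxels=154
  2. axis=0 (YZ plane), |mask|=32  ⇒  voxels=102
  3. axis=2 (XY plane), |mask|=35  ⇒  voxels=66

|visual hull| = 66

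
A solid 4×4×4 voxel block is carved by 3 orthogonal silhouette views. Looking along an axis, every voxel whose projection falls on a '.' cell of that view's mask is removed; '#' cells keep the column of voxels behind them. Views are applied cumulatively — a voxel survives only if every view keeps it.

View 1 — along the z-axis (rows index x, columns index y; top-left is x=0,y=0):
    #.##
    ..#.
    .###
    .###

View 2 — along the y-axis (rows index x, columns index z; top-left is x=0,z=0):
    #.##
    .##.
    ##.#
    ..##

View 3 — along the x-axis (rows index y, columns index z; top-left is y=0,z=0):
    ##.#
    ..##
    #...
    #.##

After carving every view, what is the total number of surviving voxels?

14 voxels

start: 4×4×4 = 64 voxels
[1] z-view keeps 10 columns → grid now 40
[2] y-view keeps 10 columns → grid now 26
[3] x-view keeps 9 columns → grid now 14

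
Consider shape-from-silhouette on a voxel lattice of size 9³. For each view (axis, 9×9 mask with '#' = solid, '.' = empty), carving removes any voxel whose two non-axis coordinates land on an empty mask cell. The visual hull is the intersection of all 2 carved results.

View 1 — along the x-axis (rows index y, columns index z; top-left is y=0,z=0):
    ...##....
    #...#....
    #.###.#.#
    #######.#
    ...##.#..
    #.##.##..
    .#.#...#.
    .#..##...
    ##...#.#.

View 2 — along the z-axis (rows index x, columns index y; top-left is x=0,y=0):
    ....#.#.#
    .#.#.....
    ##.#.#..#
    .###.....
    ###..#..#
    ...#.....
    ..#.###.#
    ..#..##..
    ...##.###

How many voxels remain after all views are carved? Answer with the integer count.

remaining voxels: 140

start: 9×9×9 = 729 voxels
after view 1 [x-axis, 36 of 81 cells solid] → remaining = 324
after view 2 [z-axis, 32 of 81 cells solid] → remaining = 140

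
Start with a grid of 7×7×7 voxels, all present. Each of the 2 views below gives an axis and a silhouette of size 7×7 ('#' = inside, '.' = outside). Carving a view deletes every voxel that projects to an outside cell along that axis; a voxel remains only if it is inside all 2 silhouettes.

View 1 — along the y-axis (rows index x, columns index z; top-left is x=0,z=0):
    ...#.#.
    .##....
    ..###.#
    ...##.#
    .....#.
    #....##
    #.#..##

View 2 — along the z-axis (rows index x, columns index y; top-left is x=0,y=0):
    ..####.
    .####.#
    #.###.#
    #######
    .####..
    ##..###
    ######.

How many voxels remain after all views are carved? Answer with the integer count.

remaining voxels: 102

before carving: 343 voxels (7×7×7)
V1 y: intersect with XZ mask (19 set) -- 133 left
V2 z: intersect with XY mask (36 set) -- 102 left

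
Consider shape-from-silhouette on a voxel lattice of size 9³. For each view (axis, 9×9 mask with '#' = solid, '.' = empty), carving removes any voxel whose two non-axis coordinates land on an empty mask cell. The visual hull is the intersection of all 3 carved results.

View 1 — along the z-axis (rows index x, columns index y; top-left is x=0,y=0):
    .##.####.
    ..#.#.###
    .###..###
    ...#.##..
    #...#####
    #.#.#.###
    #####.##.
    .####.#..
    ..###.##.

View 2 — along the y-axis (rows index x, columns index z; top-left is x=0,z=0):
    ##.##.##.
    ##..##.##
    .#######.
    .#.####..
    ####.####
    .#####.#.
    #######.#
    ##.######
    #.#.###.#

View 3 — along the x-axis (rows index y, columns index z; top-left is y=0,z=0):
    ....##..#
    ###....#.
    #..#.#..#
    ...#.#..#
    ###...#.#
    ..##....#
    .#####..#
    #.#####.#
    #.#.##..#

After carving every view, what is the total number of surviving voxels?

initial block: 9^3 = 729
  1. axis=2 (XY plane), |mask|=49  ⇒  voxels=441
  2. axis=1 (XZ plane), |mask|=60  ⇒  voxels=333
  3. axis=0 (YZ plane), |mask|=40  ⇒  voxels=173

remaining voxels: 173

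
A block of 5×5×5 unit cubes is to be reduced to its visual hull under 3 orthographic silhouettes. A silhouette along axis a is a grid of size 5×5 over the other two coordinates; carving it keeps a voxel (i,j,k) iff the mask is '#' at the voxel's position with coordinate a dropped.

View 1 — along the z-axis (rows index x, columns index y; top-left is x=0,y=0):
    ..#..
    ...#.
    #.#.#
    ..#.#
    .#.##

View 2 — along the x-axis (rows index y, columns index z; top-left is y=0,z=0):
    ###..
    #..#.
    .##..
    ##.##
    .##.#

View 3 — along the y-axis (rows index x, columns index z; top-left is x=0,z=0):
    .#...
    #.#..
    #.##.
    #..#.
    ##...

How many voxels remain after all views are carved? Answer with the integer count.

10 voxels

full grid |V| = 125
after view 1 [z-axis, 10 of 25 cells solid] → remaining = 50
after view 2 [x-axis, 14 of 25 cells solid] → remaining = 28
after view 3 [y-axis, 10 of 25 cells solid] → remaining = 10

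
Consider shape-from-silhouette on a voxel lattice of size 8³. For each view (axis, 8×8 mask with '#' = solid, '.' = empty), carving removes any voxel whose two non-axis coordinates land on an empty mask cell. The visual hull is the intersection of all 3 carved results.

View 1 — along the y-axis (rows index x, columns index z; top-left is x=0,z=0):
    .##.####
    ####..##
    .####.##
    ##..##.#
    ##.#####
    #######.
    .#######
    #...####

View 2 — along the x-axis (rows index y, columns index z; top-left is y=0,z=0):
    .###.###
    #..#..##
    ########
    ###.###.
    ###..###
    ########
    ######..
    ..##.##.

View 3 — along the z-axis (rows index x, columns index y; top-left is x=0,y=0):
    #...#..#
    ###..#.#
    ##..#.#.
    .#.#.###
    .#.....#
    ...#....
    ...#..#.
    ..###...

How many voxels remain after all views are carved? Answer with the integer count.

full grid |V| = 512
  1. axis=1 (XZ plane), |mask|=49  ⇒  voxels=392
  2. axis=0 (YZ plane), |mask|=48  ⇒  voxels=291
  3. axis=2 (XY plane), |mask|=25  ⇒  voxels=105

remaining voxels: 105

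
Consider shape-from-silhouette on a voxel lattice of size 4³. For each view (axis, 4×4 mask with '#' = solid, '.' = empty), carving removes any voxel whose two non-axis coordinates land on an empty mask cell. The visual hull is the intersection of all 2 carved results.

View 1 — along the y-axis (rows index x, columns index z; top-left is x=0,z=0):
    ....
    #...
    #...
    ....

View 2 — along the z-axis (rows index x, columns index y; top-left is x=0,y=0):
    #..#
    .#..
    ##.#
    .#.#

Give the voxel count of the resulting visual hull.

initial block: 4^3 = 64
V1 y: intersect with XZ mask (2 set) -- 8 left
V2 z: intersect with XY mask (8 set) -- 4 left

remaining voxels: 4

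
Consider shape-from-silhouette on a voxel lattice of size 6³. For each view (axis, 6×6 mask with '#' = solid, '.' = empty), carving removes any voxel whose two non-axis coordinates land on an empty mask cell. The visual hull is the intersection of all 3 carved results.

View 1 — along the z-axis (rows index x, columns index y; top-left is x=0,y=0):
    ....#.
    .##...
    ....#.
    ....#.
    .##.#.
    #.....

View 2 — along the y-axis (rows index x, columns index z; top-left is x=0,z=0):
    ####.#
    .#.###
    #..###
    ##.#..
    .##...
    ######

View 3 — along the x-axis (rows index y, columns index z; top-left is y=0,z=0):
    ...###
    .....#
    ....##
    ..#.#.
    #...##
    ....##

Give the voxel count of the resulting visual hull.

12 voxels

full grid |V| = 216
V1 z: intersect with XY mask (9 set) -- 54 left
V2 y: intersect with XZ mask (24 set) -- 32 left
V3 x: intersect with YZ mask (13 set) -- 12 left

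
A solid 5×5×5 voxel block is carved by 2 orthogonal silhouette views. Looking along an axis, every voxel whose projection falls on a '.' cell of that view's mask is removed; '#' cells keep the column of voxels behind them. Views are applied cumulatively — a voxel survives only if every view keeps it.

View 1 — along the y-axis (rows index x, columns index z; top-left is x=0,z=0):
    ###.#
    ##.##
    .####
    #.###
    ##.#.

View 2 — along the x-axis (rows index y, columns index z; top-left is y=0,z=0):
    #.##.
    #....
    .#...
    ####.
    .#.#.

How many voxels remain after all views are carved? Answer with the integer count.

42 voxels

full grid |V| = 125
V1 y: intersect with XZ mask (19 set) -- 95 left
V2 x: intersect with YZ mask (11 set) -- 42 left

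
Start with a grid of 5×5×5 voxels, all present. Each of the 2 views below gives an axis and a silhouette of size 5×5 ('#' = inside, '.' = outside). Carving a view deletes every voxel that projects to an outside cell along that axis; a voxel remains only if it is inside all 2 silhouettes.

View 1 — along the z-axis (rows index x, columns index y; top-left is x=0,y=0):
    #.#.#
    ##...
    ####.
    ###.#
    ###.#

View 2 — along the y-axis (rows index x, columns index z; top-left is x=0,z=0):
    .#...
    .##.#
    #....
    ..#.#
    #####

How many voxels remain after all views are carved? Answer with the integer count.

41 voxels

full grid |V| = 125
  1. axis=2 (XY plane), |mask|=17  ⇒  voxels=85
  2. axis=1 (XZ plane), |mask|=12  ⇒  voxels=41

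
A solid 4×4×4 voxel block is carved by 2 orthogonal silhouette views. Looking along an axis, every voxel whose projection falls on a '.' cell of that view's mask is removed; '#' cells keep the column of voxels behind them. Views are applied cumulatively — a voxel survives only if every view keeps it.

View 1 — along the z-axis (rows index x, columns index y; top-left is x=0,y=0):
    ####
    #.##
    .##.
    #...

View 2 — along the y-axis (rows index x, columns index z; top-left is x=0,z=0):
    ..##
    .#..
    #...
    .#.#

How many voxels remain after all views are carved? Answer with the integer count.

15 voxels

start: 4×4×4 = 64 voxels
  1. axis=2 (XY plane), |mask|=10  ⇒  voxels=40
  2. axis=1 (XZ plane), |mask|=6  ⇒  voxels=15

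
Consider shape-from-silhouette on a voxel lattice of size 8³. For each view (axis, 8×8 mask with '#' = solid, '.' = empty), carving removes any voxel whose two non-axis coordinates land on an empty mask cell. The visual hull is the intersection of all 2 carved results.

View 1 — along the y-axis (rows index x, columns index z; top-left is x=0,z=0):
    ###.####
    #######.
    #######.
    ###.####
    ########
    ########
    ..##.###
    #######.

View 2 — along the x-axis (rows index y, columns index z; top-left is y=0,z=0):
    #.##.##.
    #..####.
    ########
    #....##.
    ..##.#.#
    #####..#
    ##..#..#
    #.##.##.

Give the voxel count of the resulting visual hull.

full grid |V| = 512
carve view 1 (along y, XZ-mask fill 56/64): 448 voxels remain
carve view 2 (along x, YZ-mask fill 40/64): 282 voxels remain

voxel count = 282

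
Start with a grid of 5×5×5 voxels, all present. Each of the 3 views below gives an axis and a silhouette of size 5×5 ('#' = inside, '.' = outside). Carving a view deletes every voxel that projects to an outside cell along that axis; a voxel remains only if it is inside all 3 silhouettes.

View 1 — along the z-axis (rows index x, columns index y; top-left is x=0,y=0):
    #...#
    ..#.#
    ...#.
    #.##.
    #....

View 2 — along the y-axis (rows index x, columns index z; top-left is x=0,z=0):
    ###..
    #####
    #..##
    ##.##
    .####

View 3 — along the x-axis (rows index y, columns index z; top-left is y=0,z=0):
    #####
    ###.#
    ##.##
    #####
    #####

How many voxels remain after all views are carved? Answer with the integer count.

start: 5×5×5 = 125 voxels
  1. axis=2 (XY plane), |mask|=9  ⇒  voxels=45
  2. axis=1 (XZ plane), |mask|=19  ⇒  voxels=35
  3. axis=0 (YZ plane), |mask|=23  ⇒  voxels=34

voxel count = 34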